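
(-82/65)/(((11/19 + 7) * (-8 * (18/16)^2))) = 779/47385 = 0.02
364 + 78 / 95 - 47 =30193 / 95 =317.82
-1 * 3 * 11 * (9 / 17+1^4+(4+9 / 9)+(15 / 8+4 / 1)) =-55671 / 136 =-409.35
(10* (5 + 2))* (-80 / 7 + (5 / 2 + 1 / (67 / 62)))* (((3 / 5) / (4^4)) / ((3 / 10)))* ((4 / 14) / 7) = -37535 / 210112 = -0.18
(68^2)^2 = 21381376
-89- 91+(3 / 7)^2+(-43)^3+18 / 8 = -15618175 / 196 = -79684.57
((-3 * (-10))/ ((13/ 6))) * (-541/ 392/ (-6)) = 8115/ 2548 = 3.18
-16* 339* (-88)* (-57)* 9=-244861056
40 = 40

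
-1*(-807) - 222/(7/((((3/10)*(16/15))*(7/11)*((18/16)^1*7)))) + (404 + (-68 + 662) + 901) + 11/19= 13876141/5225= 2655.72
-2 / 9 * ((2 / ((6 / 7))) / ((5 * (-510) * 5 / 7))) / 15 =49 / 2581875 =0.00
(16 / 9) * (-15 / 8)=-10 / 3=-3.33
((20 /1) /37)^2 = 400 /1369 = 0.29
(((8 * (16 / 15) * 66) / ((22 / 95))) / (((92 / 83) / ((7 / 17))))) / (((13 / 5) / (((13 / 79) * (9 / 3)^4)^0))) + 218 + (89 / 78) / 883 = 15228256331 / 26929734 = 565.48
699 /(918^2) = 0.00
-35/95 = -7/19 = -0.37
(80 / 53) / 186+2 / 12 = 1723 / 9858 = 0.17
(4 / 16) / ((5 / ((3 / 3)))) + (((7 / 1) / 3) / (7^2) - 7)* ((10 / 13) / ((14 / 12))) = -57763 / 12740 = -4.53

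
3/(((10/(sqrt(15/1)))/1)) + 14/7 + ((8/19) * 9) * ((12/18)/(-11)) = 3 * sqrt(15)/10 + 370/209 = 2.93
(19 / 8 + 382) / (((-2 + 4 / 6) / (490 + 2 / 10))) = -4522095 / 32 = -141315.47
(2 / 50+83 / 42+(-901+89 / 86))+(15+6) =-19797122 / 22575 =-876.95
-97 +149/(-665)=-64654/665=-97.22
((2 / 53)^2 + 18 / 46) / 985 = 25373 / 63637895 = 0.00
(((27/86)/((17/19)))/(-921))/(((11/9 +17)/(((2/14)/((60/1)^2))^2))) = -0.00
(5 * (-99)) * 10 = -4950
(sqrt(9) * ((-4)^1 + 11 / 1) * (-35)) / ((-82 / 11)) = 8085 / 82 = 98.60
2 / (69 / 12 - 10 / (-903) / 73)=527352 / 1516177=0.35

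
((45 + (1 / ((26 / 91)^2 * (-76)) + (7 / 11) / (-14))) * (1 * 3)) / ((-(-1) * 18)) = 149789 / 20064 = 7.47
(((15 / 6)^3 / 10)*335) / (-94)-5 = -10.57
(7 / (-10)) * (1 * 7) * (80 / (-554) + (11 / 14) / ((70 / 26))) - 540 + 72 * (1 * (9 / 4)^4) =289090237 / 221600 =1304.56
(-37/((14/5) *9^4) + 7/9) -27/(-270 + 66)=2836081/3123036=0.91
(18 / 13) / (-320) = -9 / 2080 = -0.00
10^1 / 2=5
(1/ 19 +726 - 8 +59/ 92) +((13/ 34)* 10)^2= 370449353/ 505172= 733.31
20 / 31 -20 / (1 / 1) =-600 / 31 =-19.35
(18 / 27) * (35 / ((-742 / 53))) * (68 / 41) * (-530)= 1465.04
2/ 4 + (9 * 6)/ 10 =59/ 10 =5.90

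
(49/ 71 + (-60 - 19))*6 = -33360/ 71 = -469.86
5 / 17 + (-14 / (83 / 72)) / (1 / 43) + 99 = -596744 / 1411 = -422.92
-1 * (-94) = 94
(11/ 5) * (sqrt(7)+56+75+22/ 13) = 11 * sqrt(7)/ 5+3795/ 13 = 297.74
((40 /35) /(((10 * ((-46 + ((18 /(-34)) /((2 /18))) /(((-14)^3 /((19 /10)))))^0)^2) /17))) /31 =68 /1085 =0.06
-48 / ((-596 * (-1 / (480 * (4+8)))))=-69120 / 149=-463.89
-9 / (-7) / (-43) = -9 / 301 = -0.03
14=14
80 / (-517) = -80 / 517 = -0.15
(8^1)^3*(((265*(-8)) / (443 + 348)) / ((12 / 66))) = -5969920 / 791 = -7547.31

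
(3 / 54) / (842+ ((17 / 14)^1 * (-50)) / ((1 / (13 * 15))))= -7 / 1385658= -0.00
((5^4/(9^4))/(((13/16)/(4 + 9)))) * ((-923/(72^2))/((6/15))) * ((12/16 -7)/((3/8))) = 72109375/6377292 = 11.31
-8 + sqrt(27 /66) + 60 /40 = -13 /2 + 3 *sqrt(22) /22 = -5.86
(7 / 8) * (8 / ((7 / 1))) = 1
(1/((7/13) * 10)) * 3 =0.56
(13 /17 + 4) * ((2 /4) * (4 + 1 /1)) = 405 /34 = 11.91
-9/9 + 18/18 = 0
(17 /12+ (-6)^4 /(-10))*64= -123056 /15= -8203.73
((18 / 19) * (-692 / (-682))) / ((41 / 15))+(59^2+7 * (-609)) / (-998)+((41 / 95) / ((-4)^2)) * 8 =1790851569 / 1325538610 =1.35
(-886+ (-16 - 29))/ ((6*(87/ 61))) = -56791/ 522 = -108.80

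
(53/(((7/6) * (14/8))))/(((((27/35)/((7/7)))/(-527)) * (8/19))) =-2653445/63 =-42118.17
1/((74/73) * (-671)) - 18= -18.00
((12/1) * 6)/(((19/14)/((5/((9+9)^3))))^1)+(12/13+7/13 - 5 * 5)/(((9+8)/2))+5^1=45541/20007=2.28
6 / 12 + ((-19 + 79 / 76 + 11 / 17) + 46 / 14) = -13.53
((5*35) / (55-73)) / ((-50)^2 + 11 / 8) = -700 / 180099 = -0.00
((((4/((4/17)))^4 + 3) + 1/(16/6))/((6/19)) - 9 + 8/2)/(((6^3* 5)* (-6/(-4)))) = 2539093/15552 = 163.26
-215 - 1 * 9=-224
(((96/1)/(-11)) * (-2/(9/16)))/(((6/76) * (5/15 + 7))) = 19456/363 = 53.60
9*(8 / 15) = 24 / 5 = 4.80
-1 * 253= -253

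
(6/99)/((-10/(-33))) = 1/5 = 0.20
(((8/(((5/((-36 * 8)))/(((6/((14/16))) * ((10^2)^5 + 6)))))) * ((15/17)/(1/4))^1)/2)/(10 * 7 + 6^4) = -3317760001990656/81277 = -40820404320.91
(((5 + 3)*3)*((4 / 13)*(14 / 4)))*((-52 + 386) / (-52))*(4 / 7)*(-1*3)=48096 / 169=284.59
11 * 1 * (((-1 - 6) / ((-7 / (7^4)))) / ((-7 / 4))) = -15092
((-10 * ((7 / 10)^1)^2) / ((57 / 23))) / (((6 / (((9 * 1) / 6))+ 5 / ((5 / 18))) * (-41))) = 1127 / 514140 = 0.00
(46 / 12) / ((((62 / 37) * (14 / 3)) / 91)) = 11063 / 248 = 44.61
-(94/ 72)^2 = -2209/ 1296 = -1.70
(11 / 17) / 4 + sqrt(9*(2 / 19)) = 11 / 68 + 3*sqrt(38) / 19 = 1.14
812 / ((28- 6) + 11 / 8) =6496 / 187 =34.74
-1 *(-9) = 9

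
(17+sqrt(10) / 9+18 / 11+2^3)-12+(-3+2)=sqrt(10) / 9+150 / 11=13.99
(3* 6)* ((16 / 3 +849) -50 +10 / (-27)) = 43414 / 3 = 14471.33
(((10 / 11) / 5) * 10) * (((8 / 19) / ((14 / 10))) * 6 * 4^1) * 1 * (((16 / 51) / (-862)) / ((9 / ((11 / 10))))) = -0.00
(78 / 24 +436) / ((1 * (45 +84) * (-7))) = -251 / 516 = -0.49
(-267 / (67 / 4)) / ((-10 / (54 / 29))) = 2.97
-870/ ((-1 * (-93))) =-290/ 31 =-9.35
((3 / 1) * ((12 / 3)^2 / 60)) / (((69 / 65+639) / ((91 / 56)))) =169 / 83208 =0.00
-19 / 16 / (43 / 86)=-19 / 8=-2.38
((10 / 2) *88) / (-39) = -440 / 39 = -11.28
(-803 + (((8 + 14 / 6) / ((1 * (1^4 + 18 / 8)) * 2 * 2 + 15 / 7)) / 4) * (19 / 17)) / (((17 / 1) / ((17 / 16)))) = -17359949 / 345984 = -50.18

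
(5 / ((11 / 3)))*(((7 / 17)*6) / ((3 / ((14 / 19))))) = 2940 / 3553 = 0.83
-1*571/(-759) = 571/759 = 0.75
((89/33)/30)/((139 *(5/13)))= 0.00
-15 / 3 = -5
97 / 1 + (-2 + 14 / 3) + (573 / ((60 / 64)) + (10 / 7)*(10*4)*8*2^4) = 8025.15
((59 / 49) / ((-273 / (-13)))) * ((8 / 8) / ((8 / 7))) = 59 / 1176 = 0.05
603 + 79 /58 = 35053 /58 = 604.36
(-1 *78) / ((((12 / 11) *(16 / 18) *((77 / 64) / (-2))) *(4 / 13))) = 3042 / 7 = 434.57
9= 9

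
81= 81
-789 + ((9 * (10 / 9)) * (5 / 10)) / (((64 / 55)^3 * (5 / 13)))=-204668741 / 262144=-780.75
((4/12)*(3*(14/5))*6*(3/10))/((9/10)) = 28/5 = 5.60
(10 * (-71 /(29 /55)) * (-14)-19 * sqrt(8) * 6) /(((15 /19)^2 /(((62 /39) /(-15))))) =-489449576 /152685 + 1701032 * sqrt(2) /43875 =-3150.79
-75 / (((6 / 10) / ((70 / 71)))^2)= -3062500 / 15123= -202.51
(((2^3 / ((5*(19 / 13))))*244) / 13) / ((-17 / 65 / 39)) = -989664 / 323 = -3063.98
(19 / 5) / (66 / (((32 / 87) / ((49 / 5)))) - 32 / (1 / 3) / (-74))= 11248 / 5208963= 0.00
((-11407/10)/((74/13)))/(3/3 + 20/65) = -113399/740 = -153.24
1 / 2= 0.50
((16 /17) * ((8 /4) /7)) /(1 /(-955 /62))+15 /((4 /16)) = 206060 /3689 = 55.86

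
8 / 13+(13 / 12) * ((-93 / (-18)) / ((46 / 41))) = 241295 / 43056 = 5.60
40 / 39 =1.03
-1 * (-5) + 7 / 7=6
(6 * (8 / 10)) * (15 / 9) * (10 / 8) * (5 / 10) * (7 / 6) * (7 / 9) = 245 / 54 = 4.54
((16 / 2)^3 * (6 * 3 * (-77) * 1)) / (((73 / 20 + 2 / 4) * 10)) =-1419264 / 83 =-17099.57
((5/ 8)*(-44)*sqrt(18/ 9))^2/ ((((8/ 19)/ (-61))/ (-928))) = 203346550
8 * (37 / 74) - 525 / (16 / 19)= -9911 / 16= -619.44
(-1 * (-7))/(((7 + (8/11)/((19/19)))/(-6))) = -462/85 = -5.44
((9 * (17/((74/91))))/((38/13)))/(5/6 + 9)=6.55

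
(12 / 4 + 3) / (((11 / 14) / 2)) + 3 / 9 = 515 / 33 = 15.61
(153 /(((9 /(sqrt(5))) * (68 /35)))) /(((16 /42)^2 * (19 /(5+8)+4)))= 200655 * sqrt(5) /18176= 24.69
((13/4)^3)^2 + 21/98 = 33793807/28672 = 1178.63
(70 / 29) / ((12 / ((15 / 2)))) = 175 / 116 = 1.51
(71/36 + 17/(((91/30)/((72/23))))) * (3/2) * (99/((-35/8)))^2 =38433589128/2563925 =14990.14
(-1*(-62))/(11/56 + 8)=7.56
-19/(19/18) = -18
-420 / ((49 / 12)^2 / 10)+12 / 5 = -427884 / 1715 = -249.50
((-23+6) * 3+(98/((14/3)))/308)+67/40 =-49.26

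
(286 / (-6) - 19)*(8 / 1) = -1600 / 3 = -533.33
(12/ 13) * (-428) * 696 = -3574656/ 13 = -274973.54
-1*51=-51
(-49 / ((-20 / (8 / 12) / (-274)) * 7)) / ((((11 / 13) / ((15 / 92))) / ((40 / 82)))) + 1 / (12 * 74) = -55343107 / 9211224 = -6.01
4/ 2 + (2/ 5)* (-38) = -13.20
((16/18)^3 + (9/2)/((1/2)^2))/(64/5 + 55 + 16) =68170/305451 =0.22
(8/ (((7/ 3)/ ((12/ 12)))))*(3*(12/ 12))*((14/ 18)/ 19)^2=56/ 3249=0.02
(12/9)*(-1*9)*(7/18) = -4.67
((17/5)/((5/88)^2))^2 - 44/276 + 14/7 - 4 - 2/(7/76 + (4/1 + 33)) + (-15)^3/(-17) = 57318983249616298/51666984375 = 1109392.85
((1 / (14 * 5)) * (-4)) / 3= -2 / 105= -0.02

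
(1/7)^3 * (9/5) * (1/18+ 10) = 0.05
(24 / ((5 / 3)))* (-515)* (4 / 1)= -29664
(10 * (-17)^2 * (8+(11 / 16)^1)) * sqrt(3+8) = 200855 * sqrt(11) / 8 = 83270.08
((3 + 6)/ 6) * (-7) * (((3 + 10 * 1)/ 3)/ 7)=-13/ 2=-6.50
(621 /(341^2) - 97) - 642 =-85931038 /116281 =-738.99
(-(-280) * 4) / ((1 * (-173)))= -6.47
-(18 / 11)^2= -324 / 121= -2.68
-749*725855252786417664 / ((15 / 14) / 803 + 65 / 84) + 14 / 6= -110013992984103401279105621 / 156855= -701373835606792268522.56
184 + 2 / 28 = 2577 / 14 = 184.07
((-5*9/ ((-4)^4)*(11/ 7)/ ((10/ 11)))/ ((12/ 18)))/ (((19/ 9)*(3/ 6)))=-29403/ 68096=-0.43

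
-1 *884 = -884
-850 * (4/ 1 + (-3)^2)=-11050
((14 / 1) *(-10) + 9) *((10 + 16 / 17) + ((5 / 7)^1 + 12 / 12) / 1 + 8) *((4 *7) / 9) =-1287992 / 153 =-8418.25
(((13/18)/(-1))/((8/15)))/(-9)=65/432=0.15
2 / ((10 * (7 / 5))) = 1 / 7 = 0.14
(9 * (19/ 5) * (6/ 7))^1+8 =1306/ 35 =37.31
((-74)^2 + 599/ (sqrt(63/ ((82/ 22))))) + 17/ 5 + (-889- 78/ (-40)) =599 *sqrt(3157)/ 231 + 91847/ 20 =4738.05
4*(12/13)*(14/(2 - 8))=-112/13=-8.62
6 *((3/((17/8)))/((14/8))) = 576/119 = 4.84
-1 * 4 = -4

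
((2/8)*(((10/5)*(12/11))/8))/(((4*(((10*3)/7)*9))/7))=49/15840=0.00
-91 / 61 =-1.49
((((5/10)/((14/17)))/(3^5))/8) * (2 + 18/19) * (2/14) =17/129276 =0.00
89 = 89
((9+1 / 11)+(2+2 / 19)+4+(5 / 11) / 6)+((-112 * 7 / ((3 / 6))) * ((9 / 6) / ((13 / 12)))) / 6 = -513623 / 1482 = -346.57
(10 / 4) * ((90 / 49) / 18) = 25 / 98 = 0.26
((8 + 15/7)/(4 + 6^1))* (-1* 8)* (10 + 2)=-3408/35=-97.37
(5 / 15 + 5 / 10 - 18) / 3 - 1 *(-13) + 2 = 167 / 18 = 9.28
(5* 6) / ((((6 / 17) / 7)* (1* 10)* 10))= 119 / 20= 5.95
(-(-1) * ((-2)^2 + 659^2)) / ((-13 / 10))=-4342850 / 13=-334065.38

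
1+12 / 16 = 7 / 4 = 1.75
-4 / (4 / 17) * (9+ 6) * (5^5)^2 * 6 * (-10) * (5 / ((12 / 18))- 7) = 74707031250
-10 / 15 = -2 / 3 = -0.67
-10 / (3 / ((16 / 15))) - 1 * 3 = -59 / 9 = -6.56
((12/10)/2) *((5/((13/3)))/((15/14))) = 42/65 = 0.65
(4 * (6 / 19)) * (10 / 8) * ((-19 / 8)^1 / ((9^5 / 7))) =-0.00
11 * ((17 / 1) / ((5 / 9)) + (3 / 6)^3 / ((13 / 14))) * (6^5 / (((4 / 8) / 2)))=683518176 / 65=10515664.25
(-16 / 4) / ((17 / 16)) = -64 / 17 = -3.76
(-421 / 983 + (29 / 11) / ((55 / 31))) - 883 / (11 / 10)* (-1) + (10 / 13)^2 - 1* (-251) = 106072567663 / 100506835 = 1055.38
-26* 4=-104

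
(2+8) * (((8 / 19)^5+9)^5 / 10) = 59484.41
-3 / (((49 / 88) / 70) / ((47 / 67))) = -124080 / 469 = -264.56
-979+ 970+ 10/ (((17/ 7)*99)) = -15077/ 1683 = -8.96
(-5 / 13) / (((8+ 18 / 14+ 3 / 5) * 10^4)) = -7 / 1799200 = -0.00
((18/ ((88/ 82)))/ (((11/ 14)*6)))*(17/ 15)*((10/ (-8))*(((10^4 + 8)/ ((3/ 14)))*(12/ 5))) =-341803224/ 605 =-564964.01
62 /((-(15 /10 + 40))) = -124 /83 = -1.49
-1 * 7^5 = -16807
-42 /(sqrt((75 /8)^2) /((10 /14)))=-16 /5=-3.20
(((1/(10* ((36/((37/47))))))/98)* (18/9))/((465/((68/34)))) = 37/192761100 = 0.00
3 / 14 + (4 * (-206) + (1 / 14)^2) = -161461 / 196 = -823.78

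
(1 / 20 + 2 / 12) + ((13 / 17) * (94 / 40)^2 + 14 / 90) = 281233 / 61200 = 4.60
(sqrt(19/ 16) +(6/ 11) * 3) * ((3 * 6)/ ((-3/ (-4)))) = 6 * sqrt(19) +432/ 11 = 65.43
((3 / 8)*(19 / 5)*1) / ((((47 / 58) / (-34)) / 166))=-2332383 / 235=-9925.03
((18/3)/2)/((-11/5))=-15/11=-1.36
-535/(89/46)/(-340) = 2461/3026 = 0.81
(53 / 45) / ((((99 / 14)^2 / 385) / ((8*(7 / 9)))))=4072096 / 72171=56.42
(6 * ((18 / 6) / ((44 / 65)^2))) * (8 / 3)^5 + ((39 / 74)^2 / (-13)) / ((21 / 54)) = 331675689449 / 62615322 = 5297.04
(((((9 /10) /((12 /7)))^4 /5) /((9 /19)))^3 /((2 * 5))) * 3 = 207628069549798233 /20971520000000000000000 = 0.00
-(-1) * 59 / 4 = 59 / 4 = 14.75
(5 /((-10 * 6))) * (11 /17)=-11 /204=-0.05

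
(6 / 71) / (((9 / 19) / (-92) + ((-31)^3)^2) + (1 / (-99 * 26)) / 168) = 1133836704 / 11907696939956959145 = 0.00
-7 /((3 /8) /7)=-392 /3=-130.67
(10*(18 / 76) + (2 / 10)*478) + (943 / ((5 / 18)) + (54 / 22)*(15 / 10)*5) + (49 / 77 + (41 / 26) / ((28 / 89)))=2675460729 / 760760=3516.83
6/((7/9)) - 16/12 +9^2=1835/21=87.38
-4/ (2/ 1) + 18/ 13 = -8/ 13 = -0.62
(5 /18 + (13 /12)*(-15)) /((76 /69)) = -14.50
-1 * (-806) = 806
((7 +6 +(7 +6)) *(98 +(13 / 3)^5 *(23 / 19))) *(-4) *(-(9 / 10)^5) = 5681275119 / 47500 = 119605.79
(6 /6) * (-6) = -6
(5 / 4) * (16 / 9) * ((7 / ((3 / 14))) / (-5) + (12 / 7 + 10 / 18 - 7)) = -14192 / 567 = -25.03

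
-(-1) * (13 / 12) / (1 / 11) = 143 / 12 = 11.92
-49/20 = -2.45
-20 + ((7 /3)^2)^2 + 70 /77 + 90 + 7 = 95828 /891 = 107.55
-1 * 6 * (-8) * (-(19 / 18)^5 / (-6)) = 2476099 / 236196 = 10.48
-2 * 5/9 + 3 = 17/9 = 1.89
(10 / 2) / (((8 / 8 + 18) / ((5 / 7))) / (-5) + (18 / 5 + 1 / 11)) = -1375 / 448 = -3.07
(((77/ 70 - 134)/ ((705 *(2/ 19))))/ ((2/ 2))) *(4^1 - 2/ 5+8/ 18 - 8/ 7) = -3846569/ 740250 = -5.20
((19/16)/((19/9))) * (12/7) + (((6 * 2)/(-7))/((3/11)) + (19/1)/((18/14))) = 2383/252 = 9.46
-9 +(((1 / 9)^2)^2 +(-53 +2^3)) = -354293 / 6561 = -54.00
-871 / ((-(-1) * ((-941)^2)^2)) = -871 / 784076601361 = -0.00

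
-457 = -457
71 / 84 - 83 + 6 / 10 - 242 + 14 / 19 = -2576087 / 7980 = -322.82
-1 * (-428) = 428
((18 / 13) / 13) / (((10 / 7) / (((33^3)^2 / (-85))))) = -81362482047 / 71825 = -1132787.78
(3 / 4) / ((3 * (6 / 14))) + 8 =103 / 12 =8.58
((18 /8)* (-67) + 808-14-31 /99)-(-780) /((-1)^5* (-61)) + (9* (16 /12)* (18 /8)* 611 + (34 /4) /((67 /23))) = 17155.64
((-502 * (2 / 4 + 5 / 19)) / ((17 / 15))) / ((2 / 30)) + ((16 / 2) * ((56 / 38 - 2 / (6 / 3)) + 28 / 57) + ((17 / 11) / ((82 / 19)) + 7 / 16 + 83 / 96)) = -23592646041 / 4661536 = -5061.13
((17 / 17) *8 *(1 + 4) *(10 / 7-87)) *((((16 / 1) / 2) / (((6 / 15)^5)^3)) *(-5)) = 457000732421875 / 3584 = 127511365073.07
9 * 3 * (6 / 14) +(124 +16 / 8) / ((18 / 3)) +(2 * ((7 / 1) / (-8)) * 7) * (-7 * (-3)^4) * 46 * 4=8946354 / 7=1278050.57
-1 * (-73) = 73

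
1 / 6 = 0.17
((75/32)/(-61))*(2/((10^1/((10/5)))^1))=-15/976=-0.02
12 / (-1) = -12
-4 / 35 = -0.11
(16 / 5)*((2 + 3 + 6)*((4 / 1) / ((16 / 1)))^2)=11 / 5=2.20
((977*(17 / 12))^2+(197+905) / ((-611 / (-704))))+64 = 168667123619 / 87984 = 1917020.41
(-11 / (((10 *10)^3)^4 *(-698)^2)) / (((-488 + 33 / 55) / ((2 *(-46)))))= -253 / 59365807400000000000000000000000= -0.00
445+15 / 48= 7125 / 16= 445.31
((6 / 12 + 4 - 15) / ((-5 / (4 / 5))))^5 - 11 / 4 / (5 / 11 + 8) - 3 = 36537060179 / 3632812500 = 10.06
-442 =-442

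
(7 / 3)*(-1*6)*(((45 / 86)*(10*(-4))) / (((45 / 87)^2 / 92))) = 4332832 / 43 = 100763.53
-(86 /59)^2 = -7396 /3481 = -2.12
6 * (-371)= -2226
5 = 5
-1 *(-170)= 170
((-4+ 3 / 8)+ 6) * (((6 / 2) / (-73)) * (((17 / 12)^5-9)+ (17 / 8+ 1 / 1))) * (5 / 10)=798589 / 96878592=0.01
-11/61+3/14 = 0.03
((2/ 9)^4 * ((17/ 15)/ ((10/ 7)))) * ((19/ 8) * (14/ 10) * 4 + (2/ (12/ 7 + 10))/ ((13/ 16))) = 0.03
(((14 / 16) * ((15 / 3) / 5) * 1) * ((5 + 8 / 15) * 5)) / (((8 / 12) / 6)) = 1743 / 8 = 217.88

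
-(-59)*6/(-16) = -177/8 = -22.12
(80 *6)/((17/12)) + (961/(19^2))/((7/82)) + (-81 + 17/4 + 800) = 187861003/171836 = 1093.26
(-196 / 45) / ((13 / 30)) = -392 / 39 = -10.05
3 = 3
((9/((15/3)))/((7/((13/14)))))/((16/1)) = 117/7840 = 0.01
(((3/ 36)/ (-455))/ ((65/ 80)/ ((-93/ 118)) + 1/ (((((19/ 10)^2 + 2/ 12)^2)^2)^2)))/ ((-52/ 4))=-168356918620927554961222142/ 12319106591685065096545926128005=-0.00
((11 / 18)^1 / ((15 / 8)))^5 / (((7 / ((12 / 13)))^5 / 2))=337748426752 / 1151514816750309375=0.00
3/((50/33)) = 99/50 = 1.98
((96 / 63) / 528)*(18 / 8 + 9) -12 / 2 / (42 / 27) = -589 / 154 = -3.82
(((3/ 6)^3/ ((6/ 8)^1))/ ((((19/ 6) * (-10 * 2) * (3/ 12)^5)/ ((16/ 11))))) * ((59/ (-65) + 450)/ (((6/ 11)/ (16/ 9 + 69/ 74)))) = -567940096/ 64935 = -8746.29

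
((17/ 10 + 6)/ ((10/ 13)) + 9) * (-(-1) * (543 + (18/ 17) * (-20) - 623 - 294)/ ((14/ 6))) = -19156377/ 5950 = -3219.56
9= 9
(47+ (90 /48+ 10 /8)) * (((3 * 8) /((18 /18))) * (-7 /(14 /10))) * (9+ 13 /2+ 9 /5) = -208119 /2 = -104059.50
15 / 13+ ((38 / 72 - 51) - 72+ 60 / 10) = -53969 / 468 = -115.32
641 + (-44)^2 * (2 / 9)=9641 / 9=1071.22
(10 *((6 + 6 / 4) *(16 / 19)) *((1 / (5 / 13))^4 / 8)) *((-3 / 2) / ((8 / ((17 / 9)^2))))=-8254129 / 34200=-241.35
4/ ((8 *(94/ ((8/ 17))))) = 2/ 799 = 0.00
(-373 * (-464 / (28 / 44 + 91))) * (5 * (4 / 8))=594935 / 126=4721.71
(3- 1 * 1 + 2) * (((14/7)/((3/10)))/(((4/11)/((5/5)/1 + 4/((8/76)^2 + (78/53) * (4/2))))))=1829575/10599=172.62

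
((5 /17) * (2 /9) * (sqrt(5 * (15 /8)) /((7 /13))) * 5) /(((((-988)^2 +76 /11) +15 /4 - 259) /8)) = 286000 * sqrt(6) /45988107039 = 0.00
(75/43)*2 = 150/43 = 3.49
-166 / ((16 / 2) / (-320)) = 6640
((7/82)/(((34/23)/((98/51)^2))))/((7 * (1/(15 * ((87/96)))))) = 8007335/19337568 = 0.41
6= 6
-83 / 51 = -1.63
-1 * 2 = -2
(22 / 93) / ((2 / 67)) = 737 / 93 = 7.92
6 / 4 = 3 / 2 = 1.50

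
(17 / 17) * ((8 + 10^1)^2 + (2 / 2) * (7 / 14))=649 / 2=324.50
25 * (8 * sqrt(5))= 447.21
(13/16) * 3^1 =2.44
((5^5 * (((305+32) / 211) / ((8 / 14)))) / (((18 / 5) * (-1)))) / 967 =-2.51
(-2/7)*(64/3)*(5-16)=1408/21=67.05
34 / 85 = 2 / 5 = 0.40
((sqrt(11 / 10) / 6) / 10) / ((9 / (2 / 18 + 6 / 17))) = 71 *sqrt(110) / 826200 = 0.00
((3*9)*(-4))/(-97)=108/97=1.11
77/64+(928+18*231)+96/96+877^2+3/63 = 1040547985/1344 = 774217.25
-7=-7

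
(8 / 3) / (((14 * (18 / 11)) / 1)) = 22 / 189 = 0.12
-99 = -99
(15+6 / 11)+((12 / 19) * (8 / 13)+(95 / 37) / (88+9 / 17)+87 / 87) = 513290961 / 30259229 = 16.96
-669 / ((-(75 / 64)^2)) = 913408 / 1875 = 487.15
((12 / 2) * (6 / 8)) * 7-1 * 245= -427 / 2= -213.50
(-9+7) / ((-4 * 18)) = 1 / 36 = 0.03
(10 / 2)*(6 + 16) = 110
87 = 87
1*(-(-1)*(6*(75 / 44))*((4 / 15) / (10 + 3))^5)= 512 / 13784252625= 0.00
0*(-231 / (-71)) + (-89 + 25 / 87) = -7718 / 87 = -88.71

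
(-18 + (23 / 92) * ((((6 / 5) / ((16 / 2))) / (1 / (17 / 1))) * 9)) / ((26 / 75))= -35.37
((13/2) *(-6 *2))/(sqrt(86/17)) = -39 *sqrt(1462)/43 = -34.68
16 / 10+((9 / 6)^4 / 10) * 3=499 / 160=3.12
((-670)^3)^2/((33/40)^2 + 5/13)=1881534349115200000000/22157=84918280864521370.22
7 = 7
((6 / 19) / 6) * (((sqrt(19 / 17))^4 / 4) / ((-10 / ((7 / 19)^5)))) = -16807 / 1506510760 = -0.00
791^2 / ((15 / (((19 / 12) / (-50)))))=-11887939 / 9000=-1320.88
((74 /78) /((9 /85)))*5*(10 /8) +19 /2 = 91963 /1404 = 65.50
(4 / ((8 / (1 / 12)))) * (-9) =-3 / 8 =-0.38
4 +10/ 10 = 5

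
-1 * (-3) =3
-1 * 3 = -3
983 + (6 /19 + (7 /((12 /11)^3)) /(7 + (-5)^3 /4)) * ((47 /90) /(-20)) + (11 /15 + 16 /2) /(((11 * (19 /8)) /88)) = 1450909093873 /1433116800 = 1012.42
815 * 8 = 6520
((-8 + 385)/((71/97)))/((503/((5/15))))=36569/107139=0.34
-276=-276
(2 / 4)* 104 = 52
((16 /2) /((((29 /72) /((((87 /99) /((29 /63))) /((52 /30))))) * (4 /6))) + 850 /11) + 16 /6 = 1402766 /12441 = 112.75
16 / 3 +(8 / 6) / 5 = 28 / 5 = 5.60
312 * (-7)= -2184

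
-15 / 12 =-5 / 4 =-1.25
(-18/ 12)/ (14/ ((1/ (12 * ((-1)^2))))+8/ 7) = -21/ 2368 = -0.01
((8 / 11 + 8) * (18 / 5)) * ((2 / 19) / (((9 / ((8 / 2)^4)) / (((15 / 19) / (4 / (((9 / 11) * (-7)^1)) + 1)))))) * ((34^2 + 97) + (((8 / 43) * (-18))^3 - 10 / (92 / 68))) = 41044218315964416 / 137970643789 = 297485.15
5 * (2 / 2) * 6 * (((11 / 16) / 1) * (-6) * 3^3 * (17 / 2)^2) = -3862485 / 16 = -241405.31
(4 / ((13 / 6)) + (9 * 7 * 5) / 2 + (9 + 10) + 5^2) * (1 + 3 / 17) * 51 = 12200.77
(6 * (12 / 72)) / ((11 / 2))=2 / 11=0.18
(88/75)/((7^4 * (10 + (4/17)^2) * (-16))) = -3179/1046595900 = -0.00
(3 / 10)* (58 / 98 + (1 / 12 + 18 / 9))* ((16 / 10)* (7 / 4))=1573 / 700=2.25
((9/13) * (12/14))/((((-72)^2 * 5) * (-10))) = -1/436800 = -0.00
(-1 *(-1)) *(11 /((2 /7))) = 77 /2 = 38.50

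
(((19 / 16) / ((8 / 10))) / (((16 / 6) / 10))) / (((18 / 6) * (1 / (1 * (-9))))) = -4275 / 256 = -16.70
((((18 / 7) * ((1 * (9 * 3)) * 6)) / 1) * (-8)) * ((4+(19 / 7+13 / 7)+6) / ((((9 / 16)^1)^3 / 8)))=-106954752 / 49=-2182750.04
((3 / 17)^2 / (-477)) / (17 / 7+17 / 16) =-112 / 5988947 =-0.00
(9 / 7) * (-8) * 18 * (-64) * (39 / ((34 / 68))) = 6469632 / 7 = 924233.14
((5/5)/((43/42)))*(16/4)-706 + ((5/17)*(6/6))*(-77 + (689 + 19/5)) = -380833/731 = -520.98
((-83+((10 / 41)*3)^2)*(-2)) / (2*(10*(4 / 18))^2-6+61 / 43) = 965647818 / 31002683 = 31.15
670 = 670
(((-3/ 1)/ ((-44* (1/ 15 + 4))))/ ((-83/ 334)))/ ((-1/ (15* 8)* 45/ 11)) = 10020/ 5063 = 1.98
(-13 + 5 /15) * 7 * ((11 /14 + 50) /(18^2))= -1501 /108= -13.90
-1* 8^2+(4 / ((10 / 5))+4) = -58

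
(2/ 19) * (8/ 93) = 16/ 1767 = 0.01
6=6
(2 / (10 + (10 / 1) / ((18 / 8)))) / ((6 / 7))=21 / 130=0.16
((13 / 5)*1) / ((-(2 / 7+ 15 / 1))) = -91 / 535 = -0.17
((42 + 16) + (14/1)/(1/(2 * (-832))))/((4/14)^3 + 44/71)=-31439723/870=-36137.61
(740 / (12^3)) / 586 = 185 / 253152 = 0.00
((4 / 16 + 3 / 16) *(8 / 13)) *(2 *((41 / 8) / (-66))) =-287 / 6864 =-0.04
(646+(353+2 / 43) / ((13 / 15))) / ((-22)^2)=2.18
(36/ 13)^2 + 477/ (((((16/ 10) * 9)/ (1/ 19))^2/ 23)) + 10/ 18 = 98052737/ 11713728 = 8.37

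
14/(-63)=-2/9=-0.22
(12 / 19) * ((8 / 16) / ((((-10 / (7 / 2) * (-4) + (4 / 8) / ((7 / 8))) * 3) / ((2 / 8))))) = 1 / 456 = 0.00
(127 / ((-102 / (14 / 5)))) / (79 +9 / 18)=-0.04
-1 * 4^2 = -16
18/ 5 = 3.60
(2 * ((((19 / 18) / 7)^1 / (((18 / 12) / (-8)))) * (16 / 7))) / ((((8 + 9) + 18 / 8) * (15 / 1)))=-19456 / 1528065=-0.01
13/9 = 1.44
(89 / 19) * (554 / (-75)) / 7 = -49306 / 9975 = -4.94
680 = 680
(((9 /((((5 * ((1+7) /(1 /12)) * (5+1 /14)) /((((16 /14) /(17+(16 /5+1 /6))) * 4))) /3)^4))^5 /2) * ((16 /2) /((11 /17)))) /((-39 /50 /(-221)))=4361582100431663133561874022400 /6128918755168710032416790503256488552335334958124357084778125305512982247242327279633511819611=0.00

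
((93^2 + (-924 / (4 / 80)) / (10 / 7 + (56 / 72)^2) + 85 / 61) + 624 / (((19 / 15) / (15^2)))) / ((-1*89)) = -147536864878 / 118933103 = -1240.50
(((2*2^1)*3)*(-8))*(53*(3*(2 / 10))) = -15264 / 5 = -3052.80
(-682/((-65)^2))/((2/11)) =-3751/4225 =-0.89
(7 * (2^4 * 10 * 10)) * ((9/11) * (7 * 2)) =1411200/11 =128290.91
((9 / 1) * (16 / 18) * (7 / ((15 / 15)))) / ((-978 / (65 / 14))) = -130 / 489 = -0.27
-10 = -10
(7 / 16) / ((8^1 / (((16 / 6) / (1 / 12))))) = 7 / 4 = 1.75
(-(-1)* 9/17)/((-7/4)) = -36/119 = -0.30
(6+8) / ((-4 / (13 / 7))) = -13 / 2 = -6.50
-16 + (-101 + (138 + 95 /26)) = 641 /26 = 24.65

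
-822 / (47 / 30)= -24660 / 47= -524.68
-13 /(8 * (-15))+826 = 99133 /120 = 826.11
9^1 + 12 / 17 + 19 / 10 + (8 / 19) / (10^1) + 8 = 63463 / 3230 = 19.65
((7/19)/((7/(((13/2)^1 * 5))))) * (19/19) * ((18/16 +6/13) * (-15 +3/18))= -24475/608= -40.25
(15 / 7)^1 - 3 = -6 / 7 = -0.86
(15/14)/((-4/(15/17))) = -225/952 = -0.24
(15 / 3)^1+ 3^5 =248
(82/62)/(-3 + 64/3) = 123/1705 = 0.07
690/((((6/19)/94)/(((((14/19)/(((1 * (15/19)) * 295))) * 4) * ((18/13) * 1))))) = 13802208/3835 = 3599.01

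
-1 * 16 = -16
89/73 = 1.22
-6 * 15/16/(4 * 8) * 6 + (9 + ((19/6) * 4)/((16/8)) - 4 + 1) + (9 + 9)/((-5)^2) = 115187/9600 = 12.00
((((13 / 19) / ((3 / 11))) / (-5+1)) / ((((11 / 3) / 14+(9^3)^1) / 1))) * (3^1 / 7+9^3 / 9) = -2145 / 30629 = -0.07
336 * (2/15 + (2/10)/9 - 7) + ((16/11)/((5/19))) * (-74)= -446944/165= -2708.75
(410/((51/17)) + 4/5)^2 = 4251844/225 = 18897.08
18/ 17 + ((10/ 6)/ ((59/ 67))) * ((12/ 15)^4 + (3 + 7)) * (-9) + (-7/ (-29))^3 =-538911264403/ 3057770875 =-176.24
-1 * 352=-352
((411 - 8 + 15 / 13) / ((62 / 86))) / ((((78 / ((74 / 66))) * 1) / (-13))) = -4179557 / 39897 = -104.76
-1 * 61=-61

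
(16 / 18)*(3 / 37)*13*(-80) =-8320 / 111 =-74.95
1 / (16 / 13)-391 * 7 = -43779 / 16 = -2736.19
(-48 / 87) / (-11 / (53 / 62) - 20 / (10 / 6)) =424 / 19111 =0.02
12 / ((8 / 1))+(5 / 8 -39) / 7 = -3.98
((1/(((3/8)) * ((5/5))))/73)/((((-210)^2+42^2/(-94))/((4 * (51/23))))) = 0.00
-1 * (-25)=25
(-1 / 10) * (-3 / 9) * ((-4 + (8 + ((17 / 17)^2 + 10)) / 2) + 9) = 0.48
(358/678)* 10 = 1790/339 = 5.28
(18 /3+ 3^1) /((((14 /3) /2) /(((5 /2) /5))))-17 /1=-211 /14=-15.07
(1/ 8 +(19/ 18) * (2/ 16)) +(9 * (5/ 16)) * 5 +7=1535/ 72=21.32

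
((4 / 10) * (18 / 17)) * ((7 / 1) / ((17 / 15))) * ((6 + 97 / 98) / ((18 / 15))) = 15.24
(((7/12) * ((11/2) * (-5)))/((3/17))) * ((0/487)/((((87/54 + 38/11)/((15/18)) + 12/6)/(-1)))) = 0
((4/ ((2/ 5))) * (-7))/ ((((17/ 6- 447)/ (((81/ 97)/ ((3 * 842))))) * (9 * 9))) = 14/ 21766121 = 0.00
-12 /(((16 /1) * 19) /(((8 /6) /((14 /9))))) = -9 /266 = -0.03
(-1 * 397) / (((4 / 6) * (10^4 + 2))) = -397 / 6668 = -0.06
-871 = -871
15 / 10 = 3 / 2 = 1.50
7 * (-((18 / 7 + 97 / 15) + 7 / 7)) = -1054 / 15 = -70.27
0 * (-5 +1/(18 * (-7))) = 0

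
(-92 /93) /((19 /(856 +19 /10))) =-394634 /8835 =-44.67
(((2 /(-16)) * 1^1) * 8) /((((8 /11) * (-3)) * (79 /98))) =539 /948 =0.57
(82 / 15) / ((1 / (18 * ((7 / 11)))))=3444 / 55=62.62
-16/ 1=-16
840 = 840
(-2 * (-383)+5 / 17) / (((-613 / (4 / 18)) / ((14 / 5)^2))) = -5106584 / 2344725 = -2.18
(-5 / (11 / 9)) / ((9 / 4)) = -20 / 11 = -1.82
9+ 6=15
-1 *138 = -138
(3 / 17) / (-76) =-0.00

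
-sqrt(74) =-8.60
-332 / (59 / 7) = -2324 / 59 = -39.39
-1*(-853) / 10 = 853 / 10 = 85.30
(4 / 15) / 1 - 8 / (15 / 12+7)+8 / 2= 544 / 165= 3.30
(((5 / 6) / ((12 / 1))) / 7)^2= 25 / 254016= 0.00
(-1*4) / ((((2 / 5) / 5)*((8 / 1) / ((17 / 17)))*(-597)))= 25 / 2388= 0.01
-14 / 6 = -7 / 3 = -2.33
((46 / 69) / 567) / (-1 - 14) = -2 / 25515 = -0.00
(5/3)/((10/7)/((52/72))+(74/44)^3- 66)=-968968/34455495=-0.03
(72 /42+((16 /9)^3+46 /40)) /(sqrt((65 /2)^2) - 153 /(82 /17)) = 35496529 /3265920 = 10.87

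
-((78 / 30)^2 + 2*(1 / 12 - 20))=4961 / 150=33.07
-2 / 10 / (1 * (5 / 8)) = -8 / 25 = -0.32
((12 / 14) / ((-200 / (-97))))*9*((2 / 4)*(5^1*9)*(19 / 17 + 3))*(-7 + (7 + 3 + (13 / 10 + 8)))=2899233 / 680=4263.58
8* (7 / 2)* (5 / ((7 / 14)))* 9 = 2520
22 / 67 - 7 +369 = 24276 / 67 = 362.33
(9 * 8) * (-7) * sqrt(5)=-504 * sqrt(5)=-1126.98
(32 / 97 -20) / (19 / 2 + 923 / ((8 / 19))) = -0.01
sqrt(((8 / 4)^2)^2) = 4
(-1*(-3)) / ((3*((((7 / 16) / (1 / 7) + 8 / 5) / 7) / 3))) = 1680 / 373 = 4.50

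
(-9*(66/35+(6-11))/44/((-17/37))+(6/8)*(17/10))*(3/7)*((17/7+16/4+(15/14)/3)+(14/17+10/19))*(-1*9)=1159184601/331480688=3.50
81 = 81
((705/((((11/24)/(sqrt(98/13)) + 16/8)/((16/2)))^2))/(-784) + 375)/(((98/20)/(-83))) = -15034771849973250/2463433838089 - 2847367987200 *sqrt(26)/351919119727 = -6144.43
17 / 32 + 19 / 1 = 625 / 32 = 19.53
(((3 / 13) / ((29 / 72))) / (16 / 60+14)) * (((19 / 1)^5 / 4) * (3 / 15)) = 200564019 / 40339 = 4971.96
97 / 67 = 1.45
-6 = -6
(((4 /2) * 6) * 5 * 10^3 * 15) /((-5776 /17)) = -956250 /361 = -2648.89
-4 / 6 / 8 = -1 / 12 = -0.08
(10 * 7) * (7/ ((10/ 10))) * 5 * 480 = 1176000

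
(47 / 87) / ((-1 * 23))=-47 / 2001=-0.02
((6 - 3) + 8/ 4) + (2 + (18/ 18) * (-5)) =2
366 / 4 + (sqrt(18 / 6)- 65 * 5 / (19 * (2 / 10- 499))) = sqrt(3) + 2168722 / 23693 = 93.27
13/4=3.25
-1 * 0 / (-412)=0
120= 120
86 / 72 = 43 / 36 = 1.19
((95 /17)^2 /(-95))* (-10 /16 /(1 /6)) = 1425 /1156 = 1.23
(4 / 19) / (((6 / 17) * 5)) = 34 / 285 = 0.12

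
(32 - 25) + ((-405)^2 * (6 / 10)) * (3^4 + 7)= 8660527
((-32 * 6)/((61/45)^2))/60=-6480/3721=-1.74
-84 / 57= -1.47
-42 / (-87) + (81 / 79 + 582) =1336817 / 2291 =583.51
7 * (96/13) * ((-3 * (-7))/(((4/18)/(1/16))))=3969/13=305.31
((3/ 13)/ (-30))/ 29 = -0.00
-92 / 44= -23 / 11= -2.09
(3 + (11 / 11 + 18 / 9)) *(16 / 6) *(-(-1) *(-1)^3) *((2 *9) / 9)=-32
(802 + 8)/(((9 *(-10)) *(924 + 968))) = -9/1892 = -0.00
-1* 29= -29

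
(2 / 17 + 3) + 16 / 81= 4565 / 1377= 3.32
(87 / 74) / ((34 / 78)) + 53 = 70067 / 1258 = 55.70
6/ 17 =0.35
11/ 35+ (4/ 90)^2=4483/ 14175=0.32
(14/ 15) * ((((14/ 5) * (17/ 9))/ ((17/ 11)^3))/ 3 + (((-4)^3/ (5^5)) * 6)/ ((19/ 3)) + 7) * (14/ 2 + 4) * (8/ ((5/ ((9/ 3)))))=4257067053008/ 11582578125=367.54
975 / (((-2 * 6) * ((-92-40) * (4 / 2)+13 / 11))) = 3575 / 11564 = 0.31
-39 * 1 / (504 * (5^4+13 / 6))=-13 / 105364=-0.00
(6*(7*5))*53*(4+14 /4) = 83475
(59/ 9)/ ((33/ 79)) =4661/ 297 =15.69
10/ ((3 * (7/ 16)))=160/ 21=7.62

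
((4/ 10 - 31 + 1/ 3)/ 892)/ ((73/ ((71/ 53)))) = -16117/ 25883610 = -0.00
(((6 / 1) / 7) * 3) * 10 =25.71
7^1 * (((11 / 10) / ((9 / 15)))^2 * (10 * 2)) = 4235 / 9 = 470.56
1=1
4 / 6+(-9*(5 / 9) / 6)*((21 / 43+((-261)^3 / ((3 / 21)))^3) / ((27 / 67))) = 4628291439843801061220530604 / 1161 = 3986469801760379897692102.00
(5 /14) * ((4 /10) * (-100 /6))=-50 /21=-2.38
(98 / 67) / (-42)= -7 / 201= -0.03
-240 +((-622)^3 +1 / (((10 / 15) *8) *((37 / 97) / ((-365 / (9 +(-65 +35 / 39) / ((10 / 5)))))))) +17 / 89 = -11398375971237255 / 47366512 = -240642080.03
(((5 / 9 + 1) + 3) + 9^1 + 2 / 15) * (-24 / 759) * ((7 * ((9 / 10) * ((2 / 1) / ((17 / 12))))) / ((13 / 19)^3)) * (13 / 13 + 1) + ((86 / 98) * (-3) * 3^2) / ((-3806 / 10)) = -48012771111297 / 2002542266725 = -23.98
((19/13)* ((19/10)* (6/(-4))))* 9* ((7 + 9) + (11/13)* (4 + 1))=-2563461/3380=-758.42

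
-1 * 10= -10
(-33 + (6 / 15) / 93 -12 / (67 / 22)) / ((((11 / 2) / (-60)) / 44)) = 36823712 / 2077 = 17729.28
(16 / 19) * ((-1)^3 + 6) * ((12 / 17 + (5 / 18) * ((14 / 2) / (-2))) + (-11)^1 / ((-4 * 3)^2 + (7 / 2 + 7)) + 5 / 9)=30540 / 33269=0.92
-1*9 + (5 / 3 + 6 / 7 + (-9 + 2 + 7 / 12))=-12.89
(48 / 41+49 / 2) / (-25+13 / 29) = -1.05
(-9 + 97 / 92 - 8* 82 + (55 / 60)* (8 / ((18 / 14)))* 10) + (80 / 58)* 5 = -43222469 / 72036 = -600.01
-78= -78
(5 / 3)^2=25 / 9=2.78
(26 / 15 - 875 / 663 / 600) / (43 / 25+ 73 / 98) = 33743605 / 48046284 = 0.70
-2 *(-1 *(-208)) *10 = -4160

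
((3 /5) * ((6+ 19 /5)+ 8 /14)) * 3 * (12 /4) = 9801 /175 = 56.01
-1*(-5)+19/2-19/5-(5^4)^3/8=-1220702697/40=-30517567.42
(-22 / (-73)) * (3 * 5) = 330 / 73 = 4.52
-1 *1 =-1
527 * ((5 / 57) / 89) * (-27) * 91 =-2158065 / 1691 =-1276.21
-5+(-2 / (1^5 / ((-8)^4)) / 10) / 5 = -168.84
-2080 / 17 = -122.35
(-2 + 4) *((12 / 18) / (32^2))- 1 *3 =-2303 / 768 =-3.00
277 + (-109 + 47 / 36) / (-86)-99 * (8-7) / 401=345142565 / 1241496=278.01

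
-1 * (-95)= 95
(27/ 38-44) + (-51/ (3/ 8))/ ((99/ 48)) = -136973/ 1254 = -109.23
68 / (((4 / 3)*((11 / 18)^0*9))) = 17 / 3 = 5.67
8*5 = 40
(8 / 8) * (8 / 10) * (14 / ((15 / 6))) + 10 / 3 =586 / 75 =7.81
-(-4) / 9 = 0.44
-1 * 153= -153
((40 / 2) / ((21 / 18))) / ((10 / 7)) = 12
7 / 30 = 0.23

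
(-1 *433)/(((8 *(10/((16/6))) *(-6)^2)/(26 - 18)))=-433/135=-3.21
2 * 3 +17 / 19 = 131 / 19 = 6.89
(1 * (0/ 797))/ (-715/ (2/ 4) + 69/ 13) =0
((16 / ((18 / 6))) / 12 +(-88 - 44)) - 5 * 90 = -5234 / 9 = -581.56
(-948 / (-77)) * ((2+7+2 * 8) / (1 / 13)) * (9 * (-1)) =-2772900 / 77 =-36011.69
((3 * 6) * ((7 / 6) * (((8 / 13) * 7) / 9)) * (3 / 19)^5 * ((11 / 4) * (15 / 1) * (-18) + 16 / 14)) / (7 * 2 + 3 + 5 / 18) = -423712296 / 10010868257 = -0.04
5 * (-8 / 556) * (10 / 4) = -25 / 139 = -0.18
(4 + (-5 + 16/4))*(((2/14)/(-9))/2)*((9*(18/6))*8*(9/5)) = -9.26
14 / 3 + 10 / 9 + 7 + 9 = 196 / 9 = 21.78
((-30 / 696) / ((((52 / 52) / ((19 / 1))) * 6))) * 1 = -95 / 696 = -0.14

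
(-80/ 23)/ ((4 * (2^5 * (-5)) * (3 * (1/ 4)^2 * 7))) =0.00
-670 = -670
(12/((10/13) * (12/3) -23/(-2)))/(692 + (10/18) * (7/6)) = 16848/14175737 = 0.00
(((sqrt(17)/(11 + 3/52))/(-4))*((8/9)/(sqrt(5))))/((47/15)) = -104*sqrt(85)/81075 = -0.01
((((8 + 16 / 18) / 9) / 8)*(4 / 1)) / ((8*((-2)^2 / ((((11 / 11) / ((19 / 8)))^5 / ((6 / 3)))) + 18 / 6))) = 20480 / 201559347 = 0.00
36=36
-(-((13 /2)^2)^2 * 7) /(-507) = -1183 /48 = -24.65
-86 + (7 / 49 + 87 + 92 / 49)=148 / 49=3.02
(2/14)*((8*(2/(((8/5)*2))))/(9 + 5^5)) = 5/21938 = 0.00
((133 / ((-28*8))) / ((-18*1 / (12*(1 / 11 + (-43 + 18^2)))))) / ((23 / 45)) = 220305 / 1012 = 217.69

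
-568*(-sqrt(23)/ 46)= 284*sqrt(23)/ 23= 59.22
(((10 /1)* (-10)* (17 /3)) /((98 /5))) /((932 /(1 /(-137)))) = 2125 /9384774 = 0.00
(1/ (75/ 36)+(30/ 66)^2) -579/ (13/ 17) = -29748074/ 39325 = -756.47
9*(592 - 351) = 2169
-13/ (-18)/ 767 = 0.00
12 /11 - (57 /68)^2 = 19749 /50864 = 0.39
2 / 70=1 / 35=0.03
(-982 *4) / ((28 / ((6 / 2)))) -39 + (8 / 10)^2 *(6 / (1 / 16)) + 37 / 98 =-975197 / 2450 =-398.04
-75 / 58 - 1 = -133 / 58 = -2.29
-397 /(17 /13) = -5161 /17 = -303.59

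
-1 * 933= -933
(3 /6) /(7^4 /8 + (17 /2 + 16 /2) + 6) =4 /2581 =0.00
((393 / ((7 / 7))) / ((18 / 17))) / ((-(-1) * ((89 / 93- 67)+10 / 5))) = -69037 / 11912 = -5.80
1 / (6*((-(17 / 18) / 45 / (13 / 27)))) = -65 / 17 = -3.82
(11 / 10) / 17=11 / 170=0.06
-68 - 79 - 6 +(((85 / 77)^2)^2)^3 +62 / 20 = -63693975323061690696827329 / 434398885219635836479210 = -146.63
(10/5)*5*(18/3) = 60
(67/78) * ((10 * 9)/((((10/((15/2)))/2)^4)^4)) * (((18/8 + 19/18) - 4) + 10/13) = 168240934575/44302336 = 3797.56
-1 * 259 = -259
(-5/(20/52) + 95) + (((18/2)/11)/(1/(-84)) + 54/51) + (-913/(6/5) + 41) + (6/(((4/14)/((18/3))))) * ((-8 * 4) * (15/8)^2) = -16695923/1122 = -14880.50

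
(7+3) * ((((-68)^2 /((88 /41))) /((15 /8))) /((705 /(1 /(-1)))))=-379168 /23265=-16.30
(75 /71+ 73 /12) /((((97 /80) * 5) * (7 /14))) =48664 /20661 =2.36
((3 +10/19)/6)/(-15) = -67/1710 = -0.04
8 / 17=0.47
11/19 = 0.58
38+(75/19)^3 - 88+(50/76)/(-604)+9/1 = 169903423/8285672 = 20.51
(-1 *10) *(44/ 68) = -110/ 17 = -6.47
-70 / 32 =-35 / 16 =-2.19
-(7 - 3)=-4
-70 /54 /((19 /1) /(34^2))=-40460 /513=-78.87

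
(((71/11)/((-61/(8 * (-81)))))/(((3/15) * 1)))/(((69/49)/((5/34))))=35.80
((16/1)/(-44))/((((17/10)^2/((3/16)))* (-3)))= 25/3179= 0.01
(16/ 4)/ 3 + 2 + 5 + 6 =43/ 3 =14.33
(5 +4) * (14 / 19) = 126 / 19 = 6.63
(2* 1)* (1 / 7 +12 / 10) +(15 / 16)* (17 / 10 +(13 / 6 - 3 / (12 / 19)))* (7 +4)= -14389 / 2240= -6.42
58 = 58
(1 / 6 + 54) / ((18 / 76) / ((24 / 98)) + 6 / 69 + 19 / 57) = 568100 / 14551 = 39.04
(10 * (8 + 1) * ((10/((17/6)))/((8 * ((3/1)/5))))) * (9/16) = 10125/272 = 37.22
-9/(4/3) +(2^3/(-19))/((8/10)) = -553/76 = -7.28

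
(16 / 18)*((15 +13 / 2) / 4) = 43 / 9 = 4.78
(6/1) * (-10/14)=-30/7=-4.29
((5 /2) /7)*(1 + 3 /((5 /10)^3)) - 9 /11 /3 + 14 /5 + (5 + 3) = 14981 /770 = 19.46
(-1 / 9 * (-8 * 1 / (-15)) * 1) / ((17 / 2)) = -16 / 2295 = -0.01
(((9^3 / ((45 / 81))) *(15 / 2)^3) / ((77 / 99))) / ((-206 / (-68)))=677587275 / 2884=234947.04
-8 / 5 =-1.60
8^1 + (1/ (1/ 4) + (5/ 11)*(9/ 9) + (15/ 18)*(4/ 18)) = 12.64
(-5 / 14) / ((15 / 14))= -1 / 3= -0.33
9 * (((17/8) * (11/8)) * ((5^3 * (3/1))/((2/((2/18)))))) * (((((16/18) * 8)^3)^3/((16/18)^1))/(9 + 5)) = 205608674394112000/100442349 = 2047031719.60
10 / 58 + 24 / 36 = 0.84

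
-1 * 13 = -13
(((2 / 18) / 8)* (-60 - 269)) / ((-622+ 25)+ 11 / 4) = 0.01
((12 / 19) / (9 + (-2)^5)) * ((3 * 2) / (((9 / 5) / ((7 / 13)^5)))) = -672280 / 162255041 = -0.00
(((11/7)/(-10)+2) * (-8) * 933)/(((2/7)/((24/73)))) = -5777136/365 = -15827.77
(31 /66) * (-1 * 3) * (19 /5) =-589 /110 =-5.35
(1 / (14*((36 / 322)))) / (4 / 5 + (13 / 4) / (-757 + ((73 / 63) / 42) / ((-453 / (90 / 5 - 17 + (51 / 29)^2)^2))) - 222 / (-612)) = 0.55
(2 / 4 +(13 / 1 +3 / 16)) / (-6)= -73 / 32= -2.28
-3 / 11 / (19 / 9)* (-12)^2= -3888 / 209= -18.60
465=465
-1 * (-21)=21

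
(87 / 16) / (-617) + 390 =3849993 / 9872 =389.99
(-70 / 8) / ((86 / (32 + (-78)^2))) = -53515 / 86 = -622.27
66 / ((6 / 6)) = 66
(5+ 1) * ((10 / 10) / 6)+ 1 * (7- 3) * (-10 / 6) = -17 / 3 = -5.67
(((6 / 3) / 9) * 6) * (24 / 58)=0.55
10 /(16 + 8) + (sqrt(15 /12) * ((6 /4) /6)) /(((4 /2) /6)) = 1.26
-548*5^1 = -2740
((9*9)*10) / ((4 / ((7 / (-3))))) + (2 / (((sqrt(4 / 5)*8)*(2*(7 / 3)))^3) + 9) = -927 / 2 + 135*sqrt(5) / 5619712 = -463.50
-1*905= -905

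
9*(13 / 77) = 117 / 77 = 1.52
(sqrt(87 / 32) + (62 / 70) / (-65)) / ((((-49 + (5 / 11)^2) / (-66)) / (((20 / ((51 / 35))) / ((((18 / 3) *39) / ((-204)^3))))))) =190790864 / 20787 - 134630650 *sqrt(174) / 1599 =-1101453.42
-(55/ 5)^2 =-121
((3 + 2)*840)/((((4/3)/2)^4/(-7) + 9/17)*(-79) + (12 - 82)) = -40483800/1056379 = -38.32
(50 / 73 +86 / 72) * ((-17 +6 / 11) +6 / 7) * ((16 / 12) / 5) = -539249 / 68985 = -7.82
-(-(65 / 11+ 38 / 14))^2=-440896 / 5929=-74.36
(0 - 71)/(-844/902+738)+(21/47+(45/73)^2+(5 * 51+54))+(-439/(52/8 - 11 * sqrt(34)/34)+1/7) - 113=26970212339220019/219051557547648 - 9658 * sqrt(34)/2631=101.72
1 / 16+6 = 97 / 16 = 6.06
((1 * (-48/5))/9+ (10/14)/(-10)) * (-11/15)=2629/3150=0.83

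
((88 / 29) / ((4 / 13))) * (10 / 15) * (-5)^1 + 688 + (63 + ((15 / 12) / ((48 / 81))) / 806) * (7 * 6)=7407657461 / 2243904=3301.24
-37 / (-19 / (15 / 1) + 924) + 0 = -555 / 13841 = -0.04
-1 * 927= -927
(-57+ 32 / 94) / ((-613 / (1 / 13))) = 2663 / 374543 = 0.01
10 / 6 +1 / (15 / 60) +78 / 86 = 848 / 129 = 6.57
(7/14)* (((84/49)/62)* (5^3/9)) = 125/651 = 0.19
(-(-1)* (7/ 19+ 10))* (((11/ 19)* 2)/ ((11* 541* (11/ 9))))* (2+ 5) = 24822/ 2148311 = 0.01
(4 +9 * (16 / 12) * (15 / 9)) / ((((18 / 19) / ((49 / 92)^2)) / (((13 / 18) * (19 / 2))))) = 11267893 / 228528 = 49.31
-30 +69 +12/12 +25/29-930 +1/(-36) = -928289/1044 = -889.17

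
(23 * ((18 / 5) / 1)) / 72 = 23 / 20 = 1.15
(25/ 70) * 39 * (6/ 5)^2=702/ 35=20.06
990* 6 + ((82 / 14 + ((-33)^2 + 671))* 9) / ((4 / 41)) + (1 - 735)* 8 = 4563113 / 28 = 162968.32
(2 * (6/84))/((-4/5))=-5/28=-0.18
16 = 16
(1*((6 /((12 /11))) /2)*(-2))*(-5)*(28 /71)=770 /71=10.85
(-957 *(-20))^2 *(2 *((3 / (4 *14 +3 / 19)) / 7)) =3796610400 / 679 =5591473.34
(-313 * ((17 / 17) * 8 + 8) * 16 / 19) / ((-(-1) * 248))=-10016 / 589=-17.01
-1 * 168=-168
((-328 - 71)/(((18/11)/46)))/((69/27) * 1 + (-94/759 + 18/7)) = -178777137/79745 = -2241.86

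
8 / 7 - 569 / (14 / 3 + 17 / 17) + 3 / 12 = -47133 / 476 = -99.02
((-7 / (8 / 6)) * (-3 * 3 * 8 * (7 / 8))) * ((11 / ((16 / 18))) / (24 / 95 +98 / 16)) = 12442815 / 19388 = 641.78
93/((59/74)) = 6882/59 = 116.64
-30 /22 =-1.36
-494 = -494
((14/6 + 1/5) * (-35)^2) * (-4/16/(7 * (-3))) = 665/18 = 36.94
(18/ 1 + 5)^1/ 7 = 23/ 7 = 3.29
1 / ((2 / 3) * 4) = 3 / 8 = 0.38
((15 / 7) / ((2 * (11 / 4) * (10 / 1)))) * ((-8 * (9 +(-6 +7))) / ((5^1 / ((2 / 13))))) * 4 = -384 / 1001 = -0.38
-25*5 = -125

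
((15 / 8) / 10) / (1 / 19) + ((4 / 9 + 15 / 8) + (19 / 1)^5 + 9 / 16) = 22284949 / 9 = 2476105.44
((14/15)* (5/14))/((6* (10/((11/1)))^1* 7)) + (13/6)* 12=32771/1260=26.01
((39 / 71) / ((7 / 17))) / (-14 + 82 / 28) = -1326 / 11005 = -0.12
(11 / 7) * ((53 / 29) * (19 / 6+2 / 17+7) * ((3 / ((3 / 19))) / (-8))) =-11619773 / 165648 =-70.15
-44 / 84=-11 / 21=-0.52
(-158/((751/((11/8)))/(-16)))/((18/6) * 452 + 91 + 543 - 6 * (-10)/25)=8690/3740731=0.00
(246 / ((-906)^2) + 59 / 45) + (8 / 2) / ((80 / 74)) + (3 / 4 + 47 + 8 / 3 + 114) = 695363327 / 4104180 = 169.43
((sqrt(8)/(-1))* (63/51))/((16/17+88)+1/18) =-756* sqrt(2)/27233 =-0.04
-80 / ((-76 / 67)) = 1340 / 19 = 70.53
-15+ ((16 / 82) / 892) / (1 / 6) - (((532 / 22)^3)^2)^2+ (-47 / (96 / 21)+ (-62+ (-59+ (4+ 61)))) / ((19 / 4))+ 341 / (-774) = -67487433463487310760999742222210458153 / 1687934129739134698872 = -39982267242808400.91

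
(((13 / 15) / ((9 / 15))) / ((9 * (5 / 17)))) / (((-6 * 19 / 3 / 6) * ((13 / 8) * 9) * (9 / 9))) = -136 / 23085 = -0.01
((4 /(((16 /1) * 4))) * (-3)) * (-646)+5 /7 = 6823 /56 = 121.84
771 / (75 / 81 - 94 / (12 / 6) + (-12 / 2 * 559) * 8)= -20817 / 725708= -0.03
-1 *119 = -119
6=6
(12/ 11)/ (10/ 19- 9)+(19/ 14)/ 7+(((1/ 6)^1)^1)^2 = 41467/ 446292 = 0.09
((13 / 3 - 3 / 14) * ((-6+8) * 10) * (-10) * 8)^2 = 19154560000 / 441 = 43434376.42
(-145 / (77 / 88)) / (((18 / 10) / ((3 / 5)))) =-1160 / 21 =-55.24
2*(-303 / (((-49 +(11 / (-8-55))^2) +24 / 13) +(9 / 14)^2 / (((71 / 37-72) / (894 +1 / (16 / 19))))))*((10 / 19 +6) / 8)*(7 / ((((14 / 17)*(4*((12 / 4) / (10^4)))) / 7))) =3987925017869520000 / 8525314939529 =467774.51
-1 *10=-10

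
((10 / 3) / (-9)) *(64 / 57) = -640 / 1539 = -0.42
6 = 6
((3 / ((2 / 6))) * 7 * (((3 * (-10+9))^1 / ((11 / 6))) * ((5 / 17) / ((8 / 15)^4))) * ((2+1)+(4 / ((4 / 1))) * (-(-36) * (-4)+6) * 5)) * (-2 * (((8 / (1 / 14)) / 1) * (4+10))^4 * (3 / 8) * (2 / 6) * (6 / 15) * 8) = -232819367253822720000 / 187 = -1245023354298517219.25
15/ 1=15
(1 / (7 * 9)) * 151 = 151 / 63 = 2.40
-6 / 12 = -1 / 2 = -0.50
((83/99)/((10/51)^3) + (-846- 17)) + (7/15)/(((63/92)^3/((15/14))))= -2063521640161/2750517000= -750.23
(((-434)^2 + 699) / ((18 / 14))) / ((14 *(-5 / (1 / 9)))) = -37811 / 162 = -233.40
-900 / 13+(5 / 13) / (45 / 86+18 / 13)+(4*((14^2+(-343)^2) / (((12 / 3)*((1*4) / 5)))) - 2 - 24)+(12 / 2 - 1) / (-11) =147210.77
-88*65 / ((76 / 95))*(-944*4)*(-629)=-16981993600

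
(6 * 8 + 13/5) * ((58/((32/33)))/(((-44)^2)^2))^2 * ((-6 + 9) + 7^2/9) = 367517/3377484267520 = 0.00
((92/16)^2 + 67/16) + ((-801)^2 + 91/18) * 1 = 23099159/36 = 641643.31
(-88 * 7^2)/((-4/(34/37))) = 36652/37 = 990.59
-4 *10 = -40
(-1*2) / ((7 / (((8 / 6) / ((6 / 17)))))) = -68 / 63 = -1.08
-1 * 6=-6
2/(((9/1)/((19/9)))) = 38/81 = 0.47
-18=-18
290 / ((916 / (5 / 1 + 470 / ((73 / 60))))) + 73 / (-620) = 1282776409 / 10364540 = 123.77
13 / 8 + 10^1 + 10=173 / 8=21.62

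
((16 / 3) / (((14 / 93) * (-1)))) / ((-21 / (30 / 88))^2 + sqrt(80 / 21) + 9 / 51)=-509955660600 / 54621079927549 + 179180000 * sqrt(105) / 382347559492843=-0.01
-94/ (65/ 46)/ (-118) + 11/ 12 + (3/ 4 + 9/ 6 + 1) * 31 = 1176161/ 11505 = 102.23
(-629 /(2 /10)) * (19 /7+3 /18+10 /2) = -1040995 /42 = -24785.60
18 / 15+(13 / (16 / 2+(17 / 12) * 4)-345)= -70284 / 205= -342.85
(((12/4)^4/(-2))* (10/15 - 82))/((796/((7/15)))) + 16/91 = 381553/181090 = 2.11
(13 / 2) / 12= 13 / 24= 0.54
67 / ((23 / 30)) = 87.39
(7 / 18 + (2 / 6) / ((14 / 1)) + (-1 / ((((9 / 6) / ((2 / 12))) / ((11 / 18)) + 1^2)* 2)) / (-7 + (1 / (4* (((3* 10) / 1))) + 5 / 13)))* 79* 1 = 336837514 / 10212363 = 32.98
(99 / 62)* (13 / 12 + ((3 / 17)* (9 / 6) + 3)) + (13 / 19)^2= 11279335 / 1521976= 7.41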